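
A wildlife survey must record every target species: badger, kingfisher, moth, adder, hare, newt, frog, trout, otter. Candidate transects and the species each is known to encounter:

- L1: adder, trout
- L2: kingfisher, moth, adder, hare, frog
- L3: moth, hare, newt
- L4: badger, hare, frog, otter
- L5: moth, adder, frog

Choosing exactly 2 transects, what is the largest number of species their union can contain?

7

Choosing L2, L4 covers {badger, kingfisher, moth, adder, hare, frog, otter} — 7 species.
No choice of 2 transects does better; here newt, trout are left uncovered.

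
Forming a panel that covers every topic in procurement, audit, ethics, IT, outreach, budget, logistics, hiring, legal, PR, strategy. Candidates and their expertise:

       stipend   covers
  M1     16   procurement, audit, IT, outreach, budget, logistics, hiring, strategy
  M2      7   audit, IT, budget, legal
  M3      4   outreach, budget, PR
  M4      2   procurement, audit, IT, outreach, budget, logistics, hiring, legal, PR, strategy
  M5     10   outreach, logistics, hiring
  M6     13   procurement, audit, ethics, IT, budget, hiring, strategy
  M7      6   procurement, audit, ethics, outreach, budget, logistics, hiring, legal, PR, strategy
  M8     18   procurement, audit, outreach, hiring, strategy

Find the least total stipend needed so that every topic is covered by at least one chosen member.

M4, M7 cover every topic at stipend 2 + 6 = 8.
Any cover uses at least 2 members; among all covering selections none totals below 8.

8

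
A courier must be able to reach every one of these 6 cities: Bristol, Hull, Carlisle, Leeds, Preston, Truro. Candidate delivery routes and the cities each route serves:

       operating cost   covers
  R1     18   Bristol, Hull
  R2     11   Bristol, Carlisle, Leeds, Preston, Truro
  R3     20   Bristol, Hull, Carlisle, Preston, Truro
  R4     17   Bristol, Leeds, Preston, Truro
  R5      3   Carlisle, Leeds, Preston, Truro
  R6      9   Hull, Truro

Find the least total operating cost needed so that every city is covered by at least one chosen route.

R2, R6 cover every city at operating cost 11 + 9 = 20.
Any cover uses at least 2 routes; among all covering selections none totals below 20.
Greedy by coverage-per-operating cost would pick R5, R1 for 21 — worse than the optimum 20.

20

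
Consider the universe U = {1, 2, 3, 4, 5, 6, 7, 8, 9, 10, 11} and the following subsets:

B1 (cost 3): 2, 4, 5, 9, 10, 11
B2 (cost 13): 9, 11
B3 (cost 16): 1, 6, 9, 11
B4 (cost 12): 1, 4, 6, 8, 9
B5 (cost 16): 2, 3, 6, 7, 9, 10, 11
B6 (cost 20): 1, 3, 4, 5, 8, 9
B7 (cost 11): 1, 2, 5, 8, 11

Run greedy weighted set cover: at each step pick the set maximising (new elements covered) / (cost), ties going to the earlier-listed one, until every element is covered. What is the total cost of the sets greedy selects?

Pick 1: B1 adds 6 new (2, 4, 5, 9, 10, 11) at cost 3 (ratio 6/3).
Pick 2: B4 adds 3 new (1, 6, 8) at cost 12 (ratio 3/12).
Pick 3: B5 adds 2 new (3, 7) at cost 16 (ratio 2/16).
Greedy total cost: 3 + 12 + 16 = 31. (The true optimum is 30, so greedy overshoots here.)

31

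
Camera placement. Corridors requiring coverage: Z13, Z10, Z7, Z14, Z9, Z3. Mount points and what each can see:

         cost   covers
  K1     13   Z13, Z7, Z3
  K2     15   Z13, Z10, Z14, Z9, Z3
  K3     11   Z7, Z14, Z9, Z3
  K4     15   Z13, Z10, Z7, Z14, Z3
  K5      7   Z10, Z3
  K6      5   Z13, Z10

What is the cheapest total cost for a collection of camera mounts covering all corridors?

16

K3, K6 cover every corridor at cost 11 + 5 = 16.
Any cover uses at least 2 camera mounts; among all covering selections none totals below 16.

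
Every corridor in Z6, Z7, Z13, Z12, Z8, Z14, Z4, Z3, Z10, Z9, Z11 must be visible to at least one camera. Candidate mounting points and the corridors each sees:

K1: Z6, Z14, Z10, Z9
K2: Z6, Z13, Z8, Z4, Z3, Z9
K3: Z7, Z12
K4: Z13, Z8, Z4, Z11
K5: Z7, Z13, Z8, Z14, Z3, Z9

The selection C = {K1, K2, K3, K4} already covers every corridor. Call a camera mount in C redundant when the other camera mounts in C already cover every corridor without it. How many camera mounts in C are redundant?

Drop K1: Z14, Z10 uncovered — not redundant.
Drop K2: Z3 uncovered — not redundant.
Drop K3: Z7, Z12 uncovered — not redundant.
Drop K4: Z11 uncovered — not redundant.
None of the camera mounts in C is redundant.

0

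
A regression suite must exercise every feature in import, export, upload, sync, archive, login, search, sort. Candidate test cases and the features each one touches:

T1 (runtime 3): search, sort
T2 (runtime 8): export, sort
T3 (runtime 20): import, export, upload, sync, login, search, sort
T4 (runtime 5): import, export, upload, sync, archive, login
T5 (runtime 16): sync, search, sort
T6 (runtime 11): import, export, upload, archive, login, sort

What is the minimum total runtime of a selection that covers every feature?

T1, T4 cover every feature at runtime 3 + 5 = 8.
Any cover uses at least 2 test cases; among all covering selections none totals below 8.

8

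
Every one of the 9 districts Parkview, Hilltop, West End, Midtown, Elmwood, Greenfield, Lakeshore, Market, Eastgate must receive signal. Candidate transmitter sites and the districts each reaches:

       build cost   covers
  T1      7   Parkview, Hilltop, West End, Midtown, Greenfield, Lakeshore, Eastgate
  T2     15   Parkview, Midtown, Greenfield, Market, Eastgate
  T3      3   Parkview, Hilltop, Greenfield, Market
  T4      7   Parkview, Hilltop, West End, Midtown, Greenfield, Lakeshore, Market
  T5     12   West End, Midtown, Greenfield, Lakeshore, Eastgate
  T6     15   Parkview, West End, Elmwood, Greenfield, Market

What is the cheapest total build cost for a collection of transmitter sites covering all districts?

22

T1, T6 cover every district at build cost 7 + 15 = 22.
Any cover uses at least 2 transmitter sites; among all covering selections none totals below 22.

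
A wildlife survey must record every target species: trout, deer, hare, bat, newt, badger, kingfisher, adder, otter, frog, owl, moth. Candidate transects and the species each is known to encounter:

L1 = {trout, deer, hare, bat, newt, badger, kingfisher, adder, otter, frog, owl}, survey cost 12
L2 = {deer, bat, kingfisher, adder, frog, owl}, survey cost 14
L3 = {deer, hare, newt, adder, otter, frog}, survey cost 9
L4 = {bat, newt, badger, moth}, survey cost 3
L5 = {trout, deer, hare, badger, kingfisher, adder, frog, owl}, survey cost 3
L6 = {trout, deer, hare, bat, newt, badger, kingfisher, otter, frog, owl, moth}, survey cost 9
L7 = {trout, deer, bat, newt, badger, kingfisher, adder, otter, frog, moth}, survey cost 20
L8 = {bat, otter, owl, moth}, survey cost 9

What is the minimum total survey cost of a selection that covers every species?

12

L5, L6 cover every species at survey cost 3 + 9 = 12.
Any cover uses at least 2 transects; among all covering selections none totals below 12.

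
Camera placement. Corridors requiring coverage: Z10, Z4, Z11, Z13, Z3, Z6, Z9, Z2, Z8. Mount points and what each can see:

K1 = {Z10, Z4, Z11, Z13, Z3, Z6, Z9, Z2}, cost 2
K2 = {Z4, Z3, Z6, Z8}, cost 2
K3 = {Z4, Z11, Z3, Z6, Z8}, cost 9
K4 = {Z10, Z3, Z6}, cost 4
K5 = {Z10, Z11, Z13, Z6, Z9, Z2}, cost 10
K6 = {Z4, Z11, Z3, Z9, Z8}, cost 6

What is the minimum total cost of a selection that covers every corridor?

4

K1, K2 cover every corridor at cost 2 + 2 = 4.
Any cover uses at least 2 camera mounts; among all covering selections none totals below 4.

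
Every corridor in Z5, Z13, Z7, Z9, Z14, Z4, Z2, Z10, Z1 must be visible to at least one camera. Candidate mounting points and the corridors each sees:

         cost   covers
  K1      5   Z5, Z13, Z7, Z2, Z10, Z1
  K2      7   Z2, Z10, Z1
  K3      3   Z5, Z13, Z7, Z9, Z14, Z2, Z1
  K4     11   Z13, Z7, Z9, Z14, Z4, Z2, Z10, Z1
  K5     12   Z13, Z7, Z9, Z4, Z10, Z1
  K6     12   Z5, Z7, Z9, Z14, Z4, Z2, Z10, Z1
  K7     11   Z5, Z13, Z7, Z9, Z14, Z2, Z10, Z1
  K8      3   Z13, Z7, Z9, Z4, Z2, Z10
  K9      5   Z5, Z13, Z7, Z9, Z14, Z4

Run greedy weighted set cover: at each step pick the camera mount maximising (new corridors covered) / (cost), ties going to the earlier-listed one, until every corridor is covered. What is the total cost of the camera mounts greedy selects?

6

Pick 1: K3 adds 7 new (Z5, Z13, Z7, Z9, Z14, Z2, Z1) at cost 3 (ratio 7/3).
Pick 2: K8 adds 2 new (Z4, Z10) at cost 3 (ratio 2/3).
Greedy total cost: 3 + 3 = 6.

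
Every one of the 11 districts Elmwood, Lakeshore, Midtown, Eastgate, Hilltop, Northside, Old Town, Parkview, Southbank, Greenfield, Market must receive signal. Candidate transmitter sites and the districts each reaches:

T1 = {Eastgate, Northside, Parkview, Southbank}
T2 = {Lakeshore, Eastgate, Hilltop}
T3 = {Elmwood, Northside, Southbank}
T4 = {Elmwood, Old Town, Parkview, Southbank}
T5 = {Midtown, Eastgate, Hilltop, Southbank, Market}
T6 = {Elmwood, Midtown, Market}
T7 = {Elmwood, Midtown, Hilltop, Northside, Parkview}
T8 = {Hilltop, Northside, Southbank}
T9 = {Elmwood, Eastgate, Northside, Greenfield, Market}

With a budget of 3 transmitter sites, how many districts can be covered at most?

Choosing T2, T4, T9 covers {Elmwood, Lakeshore, Eastgate, Hilltop, Northside, Old Town, Parkview, Southbank, Greenfield, Market} — 10 districts.
No choice of 3 transmitter sites does better; here Midtown is left uncovered.

10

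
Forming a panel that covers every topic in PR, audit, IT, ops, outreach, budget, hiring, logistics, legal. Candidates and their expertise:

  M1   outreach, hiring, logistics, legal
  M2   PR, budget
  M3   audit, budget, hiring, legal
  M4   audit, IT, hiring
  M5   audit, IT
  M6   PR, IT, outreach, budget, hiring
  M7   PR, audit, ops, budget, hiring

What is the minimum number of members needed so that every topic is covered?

M1, M4, M7 together cover {PR, audit, IT, ops, outreach, budget, hiring, logistics, legal} — every topic.
No 2 of the 7 members cover everything (all 21 pairs fall short), so 3 is minimum.

3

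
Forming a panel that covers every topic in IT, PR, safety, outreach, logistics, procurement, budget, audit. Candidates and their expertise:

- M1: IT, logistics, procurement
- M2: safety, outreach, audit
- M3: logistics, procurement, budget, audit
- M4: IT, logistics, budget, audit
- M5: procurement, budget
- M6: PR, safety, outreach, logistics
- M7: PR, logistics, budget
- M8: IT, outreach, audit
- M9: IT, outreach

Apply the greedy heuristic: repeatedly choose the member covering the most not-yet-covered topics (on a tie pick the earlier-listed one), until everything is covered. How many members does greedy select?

Pick 1: M3 covers 4 new topics (logistics, procurement, budget, audit).
Pick 2: M6 covers 3 new topics (PR, safety, outreach).
Pick 3: M1 covers 1 new topics (IT).
Greedy uses 3 members.

3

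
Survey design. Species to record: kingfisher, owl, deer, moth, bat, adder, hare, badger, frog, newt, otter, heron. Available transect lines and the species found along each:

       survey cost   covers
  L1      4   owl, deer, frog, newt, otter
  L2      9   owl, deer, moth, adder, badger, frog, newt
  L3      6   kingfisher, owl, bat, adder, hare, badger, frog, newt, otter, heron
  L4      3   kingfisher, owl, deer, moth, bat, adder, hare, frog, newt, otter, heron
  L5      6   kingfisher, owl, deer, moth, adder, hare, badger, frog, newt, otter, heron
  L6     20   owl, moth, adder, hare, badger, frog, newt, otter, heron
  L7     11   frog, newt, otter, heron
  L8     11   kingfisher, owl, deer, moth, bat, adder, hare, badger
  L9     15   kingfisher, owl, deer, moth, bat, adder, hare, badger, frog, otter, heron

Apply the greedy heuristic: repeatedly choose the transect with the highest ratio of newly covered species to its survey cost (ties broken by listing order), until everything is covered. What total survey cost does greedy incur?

Pick 1: L4 adds 11 new (kingfisher, owl, deer, moth, bat, adder, hare, frog, newt, otter, heron) at survey cost 3 (ratio 11/3).
Pick 2: L3 adds 1 new (badger) at survey cost 6 (ratio 1/6).
Greedy total survey cost: 3 + 6 = 9.

9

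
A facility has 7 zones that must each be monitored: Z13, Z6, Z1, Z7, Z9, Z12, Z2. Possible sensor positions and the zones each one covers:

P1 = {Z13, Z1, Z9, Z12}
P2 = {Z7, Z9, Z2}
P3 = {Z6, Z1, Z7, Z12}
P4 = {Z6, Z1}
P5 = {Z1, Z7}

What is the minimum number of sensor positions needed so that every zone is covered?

P1, P2, P3 together cover {Z13, Z6, Z1, Z7, Z9, Z12, Z2} — every zone.
No 2 of the 5 sensor positions cover everything (all 10 pairs fall short), so 3 is minimum.

3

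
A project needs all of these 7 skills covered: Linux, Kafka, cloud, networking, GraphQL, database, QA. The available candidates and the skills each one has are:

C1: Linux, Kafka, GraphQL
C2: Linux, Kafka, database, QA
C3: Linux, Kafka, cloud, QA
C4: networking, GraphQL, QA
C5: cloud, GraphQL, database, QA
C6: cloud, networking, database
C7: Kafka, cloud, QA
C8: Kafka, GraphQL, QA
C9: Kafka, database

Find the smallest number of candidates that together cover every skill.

C1, C2, C6 together cover {Linux, Kafka, cloud, networking, GraphQL, database, QA} — every skill.
No 2 of the 9 candidates cover everything (all 36 pairs fall short), so 3 is minimum.

3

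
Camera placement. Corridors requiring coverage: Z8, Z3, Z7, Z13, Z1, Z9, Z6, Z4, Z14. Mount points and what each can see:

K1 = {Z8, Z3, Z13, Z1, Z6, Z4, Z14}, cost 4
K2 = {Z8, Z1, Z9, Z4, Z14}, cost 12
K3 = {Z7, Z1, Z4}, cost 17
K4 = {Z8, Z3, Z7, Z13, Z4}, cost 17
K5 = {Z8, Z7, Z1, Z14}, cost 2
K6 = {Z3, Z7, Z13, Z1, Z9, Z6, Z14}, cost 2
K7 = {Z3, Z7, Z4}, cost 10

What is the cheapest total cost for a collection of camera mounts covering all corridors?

K1, K6 cover every corridor at cost 4 + 2 = 6.
Any cover uses at least 2 camera mounts; among all covering selections none totals below 6.

6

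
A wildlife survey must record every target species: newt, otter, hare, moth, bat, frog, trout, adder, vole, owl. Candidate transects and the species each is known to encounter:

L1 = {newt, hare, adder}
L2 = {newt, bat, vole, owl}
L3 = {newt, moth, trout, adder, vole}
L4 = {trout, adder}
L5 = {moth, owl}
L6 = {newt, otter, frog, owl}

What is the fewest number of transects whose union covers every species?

L1, L2, L3, L6 together cover {newt, otter, hare, moth, bat, frog, trout, adder, vole, owl} — every species.
No 3 of the 6 transects cover everything (all 20 triples fall short), so 4 is minimum.

4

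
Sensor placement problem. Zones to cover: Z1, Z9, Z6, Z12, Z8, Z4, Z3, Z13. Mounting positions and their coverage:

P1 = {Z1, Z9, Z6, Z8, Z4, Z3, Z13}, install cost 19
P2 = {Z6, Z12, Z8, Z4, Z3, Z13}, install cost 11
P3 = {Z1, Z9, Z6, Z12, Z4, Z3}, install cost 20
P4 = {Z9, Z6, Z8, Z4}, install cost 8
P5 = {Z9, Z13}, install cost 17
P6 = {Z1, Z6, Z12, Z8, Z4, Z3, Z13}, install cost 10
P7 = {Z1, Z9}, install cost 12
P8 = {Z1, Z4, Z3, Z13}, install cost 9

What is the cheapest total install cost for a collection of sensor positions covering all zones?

P4, P6 cover every zone at install cost 8 + 10 = 18.
Any cover uses at least 2 sensor positions; among all covering selections none totals below 18.

18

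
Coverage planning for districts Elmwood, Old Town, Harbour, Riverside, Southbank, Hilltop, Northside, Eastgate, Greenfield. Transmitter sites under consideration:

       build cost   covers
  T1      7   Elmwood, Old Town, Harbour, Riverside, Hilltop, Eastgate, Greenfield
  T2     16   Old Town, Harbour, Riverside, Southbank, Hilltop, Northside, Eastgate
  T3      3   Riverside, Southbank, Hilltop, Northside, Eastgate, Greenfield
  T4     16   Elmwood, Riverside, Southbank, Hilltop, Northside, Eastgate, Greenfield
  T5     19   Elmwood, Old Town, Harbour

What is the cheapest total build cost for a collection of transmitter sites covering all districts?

T1, T3 cover every district at build cost 7 + 3 = 10.
Any cover uses at least 2 transmitter sites; among all covering selections none totals below 10.

10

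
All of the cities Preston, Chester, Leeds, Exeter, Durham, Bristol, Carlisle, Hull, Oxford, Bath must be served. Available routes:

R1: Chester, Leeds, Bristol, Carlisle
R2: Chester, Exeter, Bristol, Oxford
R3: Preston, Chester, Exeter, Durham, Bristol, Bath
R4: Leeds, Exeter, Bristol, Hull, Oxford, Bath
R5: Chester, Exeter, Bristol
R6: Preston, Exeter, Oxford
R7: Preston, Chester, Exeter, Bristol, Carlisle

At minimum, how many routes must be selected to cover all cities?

3

R1, R3, R4 together cover {Preston, Chester, Leeds, Exeter, Durham, Bristol, Carlisle, Hull, Oxford, Bath} — every city.
No 2 of the 7 routes cover everything (all 21 pairs fall short), so 3 is minimum.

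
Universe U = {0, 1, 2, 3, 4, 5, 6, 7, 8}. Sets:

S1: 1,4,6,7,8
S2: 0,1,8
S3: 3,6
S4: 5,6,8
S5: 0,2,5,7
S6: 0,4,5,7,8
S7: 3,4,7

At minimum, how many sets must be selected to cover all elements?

S1, S3, S5 together cover {0, 1, 2, 3, 4, 5, 6, 7, 8} — every element.
No 2 of the 7 sets cover everything (all 21 pairs fall short), so 3 is minimum.

3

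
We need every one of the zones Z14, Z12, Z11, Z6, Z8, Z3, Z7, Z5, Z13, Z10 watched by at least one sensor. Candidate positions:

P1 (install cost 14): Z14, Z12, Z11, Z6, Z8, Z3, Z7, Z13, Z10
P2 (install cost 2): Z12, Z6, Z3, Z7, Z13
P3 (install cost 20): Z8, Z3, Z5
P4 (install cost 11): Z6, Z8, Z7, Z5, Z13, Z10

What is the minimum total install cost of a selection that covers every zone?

25

P1, P4 cover every zone at install cost 14 + 11 = 25.
Any cover uses at least 2 sensor positions; among all covering selections none totals below 25.
Greedy by coverage-per-install cost would pick P2, P1, P4 for 27 — worse than the optimum 25.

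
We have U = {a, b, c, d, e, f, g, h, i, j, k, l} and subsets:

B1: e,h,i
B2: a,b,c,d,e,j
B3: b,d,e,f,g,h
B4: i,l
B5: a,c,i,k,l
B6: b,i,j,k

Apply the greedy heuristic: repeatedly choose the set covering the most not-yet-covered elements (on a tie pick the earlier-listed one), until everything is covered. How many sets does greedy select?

3

Pick 1: B2 covers 6 new elements (a, b, c, d, e, j).
Pick 2: B3 covers 3 new elements (f, g, h).
Pick 3: B5 covers 3 new elements (i, k, l).
Greedy uses 3 sets.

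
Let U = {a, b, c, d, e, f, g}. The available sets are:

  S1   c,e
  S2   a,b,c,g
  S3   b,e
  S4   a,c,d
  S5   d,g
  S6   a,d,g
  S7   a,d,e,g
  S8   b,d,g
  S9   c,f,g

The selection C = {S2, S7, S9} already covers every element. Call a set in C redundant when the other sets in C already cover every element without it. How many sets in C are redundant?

0

Drop S2: b uncovered — not redundant.
Drop S7: d, e uncovered — not redundant.
Drop S9: f uncovered — not redundant.
None of the sets in C is redundant.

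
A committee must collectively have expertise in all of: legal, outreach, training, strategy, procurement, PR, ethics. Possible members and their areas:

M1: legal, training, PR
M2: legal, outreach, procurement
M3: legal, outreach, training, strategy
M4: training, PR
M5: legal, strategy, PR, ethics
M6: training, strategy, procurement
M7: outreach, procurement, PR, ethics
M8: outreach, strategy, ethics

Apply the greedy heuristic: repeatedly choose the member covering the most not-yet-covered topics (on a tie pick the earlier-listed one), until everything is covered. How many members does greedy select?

2

Pick 1: M3 covers 4 new topics (legal, outreach, training, strategy).
Pick 2: M7 covers 3 new topics (procurement, PR, ethics).
Greedy uses 2 members.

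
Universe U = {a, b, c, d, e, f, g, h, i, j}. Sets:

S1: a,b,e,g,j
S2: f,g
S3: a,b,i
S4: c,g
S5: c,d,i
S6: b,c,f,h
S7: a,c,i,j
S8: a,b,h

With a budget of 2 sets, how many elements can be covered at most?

8

Choosing S1, S5 covers {a, b, c, d, e, g, i, j} — 8 elements.
No choice of 2 sets does better; here f, h are left uncovered.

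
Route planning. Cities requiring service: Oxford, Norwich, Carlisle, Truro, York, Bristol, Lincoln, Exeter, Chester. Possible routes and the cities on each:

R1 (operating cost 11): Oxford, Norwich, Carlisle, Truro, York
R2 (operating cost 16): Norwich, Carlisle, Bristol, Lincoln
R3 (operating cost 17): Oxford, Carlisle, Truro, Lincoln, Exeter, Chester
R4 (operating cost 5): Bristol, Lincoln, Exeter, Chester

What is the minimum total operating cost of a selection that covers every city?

R1, R4 cover every city at operating cost 11 + 5 = 16.
Any cover uses at least 2 routes; among all covering selections none totals below 16.

16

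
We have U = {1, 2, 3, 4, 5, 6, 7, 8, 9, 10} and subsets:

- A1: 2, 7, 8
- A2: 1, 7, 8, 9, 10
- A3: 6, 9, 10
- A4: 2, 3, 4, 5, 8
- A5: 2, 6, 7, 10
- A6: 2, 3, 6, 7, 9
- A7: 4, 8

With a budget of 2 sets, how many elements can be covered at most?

Choosing A2, A4 covers {1, 2, 3, 4, 5, 7, 8, 9, 10} — 9 elements.
No choice of 2 sets does better; here 6 is left uncovered.

9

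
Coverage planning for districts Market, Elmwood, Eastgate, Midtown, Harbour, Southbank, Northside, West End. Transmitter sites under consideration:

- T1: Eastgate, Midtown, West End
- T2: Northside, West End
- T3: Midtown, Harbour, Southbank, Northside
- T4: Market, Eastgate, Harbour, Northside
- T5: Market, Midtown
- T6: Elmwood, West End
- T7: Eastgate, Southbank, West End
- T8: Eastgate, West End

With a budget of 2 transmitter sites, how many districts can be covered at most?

Choosing T1, T3 covers {Eastgate, Midtown, Harbour, Southbank, Northside, West End} — 6 districts.
No choice of 2 transmitter sites does better; here Market, Elmwood are left uncovered.

6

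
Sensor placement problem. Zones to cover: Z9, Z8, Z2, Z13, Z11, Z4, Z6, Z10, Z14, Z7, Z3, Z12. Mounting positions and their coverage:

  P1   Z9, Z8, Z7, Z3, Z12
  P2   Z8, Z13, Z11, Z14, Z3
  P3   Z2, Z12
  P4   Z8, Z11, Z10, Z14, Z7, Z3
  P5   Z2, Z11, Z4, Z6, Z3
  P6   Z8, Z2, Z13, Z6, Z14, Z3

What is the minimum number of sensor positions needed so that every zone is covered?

4

P1, P2, P4, P5 together cover {Z9, Z8, Z2, Z13, Z11, Z4, Z6, Z10, Z14, Z7, Z3, Z12} — every zone.
No 3 of the 6 sensor positions cover everything (all 20 triples fall short), so 4 is minimum.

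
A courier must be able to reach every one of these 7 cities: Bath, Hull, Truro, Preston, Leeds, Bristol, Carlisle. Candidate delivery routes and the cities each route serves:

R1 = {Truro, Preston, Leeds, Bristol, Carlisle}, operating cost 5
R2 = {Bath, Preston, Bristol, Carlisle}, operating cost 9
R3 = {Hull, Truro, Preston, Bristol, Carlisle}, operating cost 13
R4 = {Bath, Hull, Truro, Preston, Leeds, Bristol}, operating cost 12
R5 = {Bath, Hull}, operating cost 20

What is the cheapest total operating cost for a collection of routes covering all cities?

17

R1, R4 cover every city at operating cost 5 + 12 = 17.
Any cover uses at least 2 routes; among all covering selections none totals below 17.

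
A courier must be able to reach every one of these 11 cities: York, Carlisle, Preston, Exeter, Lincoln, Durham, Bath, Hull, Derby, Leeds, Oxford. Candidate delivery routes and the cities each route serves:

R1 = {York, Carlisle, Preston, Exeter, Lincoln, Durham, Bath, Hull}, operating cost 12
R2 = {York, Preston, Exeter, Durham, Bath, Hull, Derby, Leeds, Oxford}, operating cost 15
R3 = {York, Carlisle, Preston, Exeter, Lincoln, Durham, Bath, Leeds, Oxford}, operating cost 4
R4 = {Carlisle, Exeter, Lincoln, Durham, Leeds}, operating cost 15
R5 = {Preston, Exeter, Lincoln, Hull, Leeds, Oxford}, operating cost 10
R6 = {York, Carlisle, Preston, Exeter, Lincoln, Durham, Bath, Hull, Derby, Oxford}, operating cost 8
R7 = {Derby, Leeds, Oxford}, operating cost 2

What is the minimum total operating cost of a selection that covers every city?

R6, R7 cover every city at operating cost 8 + 2 = 10.
Any cover uses at least 2 routes; among all covering selections none totals below 10.

10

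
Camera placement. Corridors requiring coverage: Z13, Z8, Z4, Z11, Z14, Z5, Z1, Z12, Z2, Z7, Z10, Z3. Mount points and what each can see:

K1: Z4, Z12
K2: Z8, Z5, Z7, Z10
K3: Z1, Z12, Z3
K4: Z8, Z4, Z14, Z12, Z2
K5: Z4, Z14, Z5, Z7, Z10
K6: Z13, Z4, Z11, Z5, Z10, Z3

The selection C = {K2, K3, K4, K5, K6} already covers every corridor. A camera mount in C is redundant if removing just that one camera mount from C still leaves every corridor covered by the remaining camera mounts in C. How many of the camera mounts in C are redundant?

2

Drop K2: the rest still cover every corridor — redundant.
Drop K3: Z1 uncovered — not redundant.
Drop K4: Z2 uncovered — not redundant.
Drop K5: the rest still cover every corridor — redundant.
Drop K6: Z13, Z11 uncovered — not redundant.
2 redundant: K2, K5.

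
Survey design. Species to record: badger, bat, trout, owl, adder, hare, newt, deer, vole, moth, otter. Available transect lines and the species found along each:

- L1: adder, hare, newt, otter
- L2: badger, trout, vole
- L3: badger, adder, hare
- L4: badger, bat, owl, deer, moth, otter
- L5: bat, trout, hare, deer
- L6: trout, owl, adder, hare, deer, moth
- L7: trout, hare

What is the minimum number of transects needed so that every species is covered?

L1, L2, L4 together cover {badger, bat, trout, owl, adder, hare, newt, deer, vole, moth, otter} — every species.
No 2 of the 7 transects cover everything (all 21 pairs fall short), so 3 is minimum.

3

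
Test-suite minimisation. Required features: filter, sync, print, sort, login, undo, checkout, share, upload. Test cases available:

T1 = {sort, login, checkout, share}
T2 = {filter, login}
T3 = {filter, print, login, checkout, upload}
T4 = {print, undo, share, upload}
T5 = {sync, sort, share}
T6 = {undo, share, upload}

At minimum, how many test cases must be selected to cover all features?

T3, T4, T5 together cover {filter, sync, print, sort, login, undo, checkout, share, upload} — every feature.
No 2 of the 6 test cases cover everything (all 15 pairs fall short), so 3 is minimum.

3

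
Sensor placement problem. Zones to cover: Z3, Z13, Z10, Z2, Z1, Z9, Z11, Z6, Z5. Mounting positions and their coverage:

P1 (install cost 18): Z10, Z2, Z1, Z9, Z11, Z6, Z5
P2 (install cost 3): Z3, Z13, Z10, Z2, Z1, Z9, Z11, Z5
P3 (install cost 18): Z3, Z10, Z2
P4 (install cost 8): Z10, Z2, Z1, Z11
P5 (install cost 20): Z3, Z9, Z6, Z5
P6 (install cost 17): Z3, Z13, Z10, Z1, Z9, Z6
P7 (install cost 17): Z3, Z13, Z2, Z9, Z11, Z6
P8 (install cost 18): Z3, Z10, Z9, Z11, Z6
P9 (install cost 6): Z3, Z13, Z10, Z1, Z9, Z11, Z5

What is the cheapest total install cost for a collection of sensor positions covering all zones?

P2, P6 cover every zone at install cost 3 + 17 = 20.
Any cover uses at least 2 sensor positions; among all covering selections none totals below 20.

20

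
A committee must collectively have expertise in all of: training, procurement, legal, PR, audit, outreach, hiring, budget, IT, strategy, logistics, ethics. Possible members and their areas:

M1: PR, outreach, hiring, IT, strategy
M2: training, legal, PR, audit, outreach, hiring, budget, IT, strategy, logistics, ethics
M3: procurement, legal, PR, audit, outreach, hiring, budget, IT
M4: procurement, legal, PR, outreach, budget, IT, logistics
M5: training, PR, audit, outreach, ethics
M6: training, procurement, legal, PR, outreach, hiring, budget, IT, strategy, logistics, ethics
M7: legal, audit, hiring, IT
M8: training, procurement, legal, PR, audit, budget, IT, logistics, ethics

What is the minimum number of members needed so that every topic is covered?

2

M1, M8 together cover {training, procurement, legal, PR, audit, outreach, hiring, budget, IT, strategy, logistics, ethics} — every topic.
No single member contains all 12 topics, so 2 is optimal.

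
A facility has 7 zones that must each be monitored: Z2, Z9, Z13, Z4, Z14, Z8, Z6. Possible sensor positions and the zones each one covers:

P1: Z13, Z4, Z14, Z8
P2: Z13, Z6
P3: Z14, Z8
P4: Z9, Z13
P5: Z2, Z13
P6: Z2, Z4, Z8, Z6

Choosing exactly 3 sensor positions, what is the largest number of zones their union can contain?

7

Choosing P1, P4, P6 covers {Z2, Z9, Z13, Z4, Z14, Z8, Z6} — 7 zones.
That is all 7 zones.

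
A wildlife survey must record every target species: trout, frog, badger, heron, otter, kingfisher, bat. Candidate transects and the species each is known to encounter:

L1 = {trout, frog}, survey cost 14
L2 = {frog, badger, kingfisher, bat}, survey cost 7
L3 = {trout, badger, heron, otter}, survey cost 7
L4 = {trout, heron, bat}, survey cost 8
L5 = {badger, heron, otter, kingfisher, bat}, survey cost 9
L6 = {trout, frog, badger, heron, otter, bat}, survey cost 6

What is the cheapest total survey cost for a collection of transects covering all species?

L2, L6 cover every species at survey cost 7 + 6 = 13.
Any cover uses at least 2 transects; among all covering selections none totals below 13.

13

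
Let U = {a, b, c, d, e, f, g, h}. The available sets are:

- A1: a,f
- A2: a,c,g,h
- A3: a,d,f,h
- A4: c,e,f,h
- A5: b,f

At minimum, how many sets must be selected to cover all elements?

A2, A3, A4, A5 together cover {a, b, c, d, e, f, g, h} — every element.
No 3 of the 5 sets cover everything (all 10 triples fall short), so 4 is minimum.

4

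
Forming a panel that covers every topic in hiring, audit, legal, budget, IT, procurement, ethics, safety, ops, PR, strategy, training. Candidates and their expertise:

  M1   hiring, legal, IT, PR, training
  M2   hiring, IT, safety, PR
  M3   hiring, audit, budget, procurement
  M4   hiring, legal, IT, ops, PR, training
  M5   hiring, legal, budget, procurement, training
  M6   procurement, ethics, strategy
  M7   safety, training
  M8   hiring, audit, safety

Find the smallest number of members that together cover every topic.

M2, M3, M4, M6 together cover {hiring, audit, legal, budget, IT, procurement, ethics, safety, ops, PR, strategy, training} — every topic.
No 3 of the 8 members cover everything (all 56 triples fall short), so 4 is minimum.

4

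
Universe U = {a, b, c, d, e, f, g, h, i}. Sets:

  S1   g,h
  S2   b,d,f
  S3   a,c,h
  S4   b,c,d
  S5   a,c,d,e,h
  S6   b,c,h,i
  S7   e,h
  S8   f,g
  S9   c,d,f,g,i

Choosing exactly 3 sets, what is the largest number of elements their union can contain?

Choosing S2, S5, S9 covers {a, b, c, d, e, f, g, h, i} — 9 elements.
That is all 9 elements.

9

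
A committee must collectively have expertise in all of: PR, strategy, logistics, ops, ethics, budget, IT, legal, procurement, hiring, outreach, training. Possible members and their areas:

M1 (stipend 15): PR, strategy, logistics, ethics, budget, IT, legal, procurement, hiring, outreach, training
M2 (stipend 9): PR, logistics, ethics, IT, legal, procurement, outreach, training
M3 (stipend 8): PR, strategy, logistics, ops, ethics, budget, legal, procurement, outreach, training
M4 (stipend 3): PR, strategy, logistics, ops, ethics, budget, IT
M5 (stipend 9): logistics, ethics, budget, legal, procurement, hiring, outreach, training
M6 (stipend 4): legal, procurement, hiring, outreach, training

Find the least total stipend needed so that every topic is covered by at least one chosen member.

7

M4, M6 cover every topic at stipend 3 + 4 = 7.
Any cover uses at least 2 members; among all covering selections none totals below 7.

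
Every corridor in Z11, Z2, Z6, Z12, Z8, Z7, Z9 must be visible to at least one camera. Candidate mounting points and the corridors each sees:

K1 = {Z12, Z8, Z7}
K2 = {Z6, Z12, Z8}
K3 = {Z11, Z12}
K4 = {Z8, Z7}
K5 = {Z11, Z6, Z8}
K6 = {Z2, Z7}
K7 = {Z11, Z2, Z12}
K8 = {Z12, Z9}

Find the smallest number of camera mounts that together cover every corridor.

K5, K6, K8 together cover {Z11, Z2, Z6, Z12, Z8, Z7, Z9} — every corridor.
No 2 of the 8 camera mounts cover everything (all 28 pairs fall short), so 3 is minimum.

3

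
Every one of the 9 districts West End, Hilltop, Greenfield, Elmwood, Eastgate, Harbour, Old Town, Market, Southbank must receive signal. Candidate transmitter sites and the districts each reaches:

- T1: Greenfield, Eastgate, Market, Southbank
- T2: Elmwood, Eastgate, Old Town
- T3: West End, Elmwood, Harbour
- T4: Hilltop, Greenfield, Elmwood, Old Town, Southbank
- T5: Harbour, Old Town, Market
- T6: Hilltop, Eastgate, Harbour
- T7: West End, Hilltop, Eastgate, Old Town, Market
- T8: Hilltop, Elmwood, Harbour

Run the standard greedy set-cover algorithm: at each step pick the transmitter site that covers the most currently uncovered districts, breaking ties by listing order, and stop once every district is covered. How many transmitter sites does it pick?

Pick 1: T4 covers 5 new districts (Hilltop, Greenfield, Elmwood, Old Town, Southbank).
Pick 2: T7 covers 3 new districts (West End, Eastgate, Market).
Pick 3: T3 covers 1 new districts (Harbour).
Greedy uses 3 transmitter sites.

3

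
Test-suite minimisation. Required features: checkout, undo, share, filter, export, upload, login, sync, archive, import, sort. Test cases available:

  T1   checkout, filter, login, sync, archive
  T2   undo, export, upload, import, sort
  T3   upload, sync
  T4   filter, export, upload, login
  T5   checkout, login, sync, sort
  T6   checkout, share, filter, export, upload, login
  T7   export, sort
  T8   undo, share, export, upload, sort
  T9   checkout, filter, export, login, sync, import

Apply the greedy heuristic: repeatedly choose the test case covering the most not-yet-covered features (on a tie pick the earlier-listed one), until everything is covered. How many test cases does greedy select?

3

Pick 1: T6 covers 6 new features (checkout, share, filter, export, upload, login).
Pick 2: T2 covers 3 new features (undo, import, sort).
Pick 3: T1 covers 2 new features (sync, archive).
Greedy uses 3 test cases.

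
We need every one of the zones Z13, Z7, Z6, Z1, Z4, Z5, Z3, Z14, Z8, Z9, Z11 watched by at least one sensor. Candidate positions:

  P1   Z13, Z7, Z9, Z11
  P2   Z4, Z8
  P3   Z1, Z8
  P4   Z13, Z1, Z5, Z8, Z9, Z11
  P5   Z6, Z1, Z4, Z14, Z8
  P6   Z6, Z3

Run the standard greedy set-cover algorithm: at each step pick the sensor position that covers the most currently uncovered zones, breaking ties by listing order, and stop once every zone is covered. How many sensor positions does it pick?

Pick 1: P4 covers 6 new zones (Z13, Z1, Z5, Z8, Z9, Z11).
Pick 2: P5 covers 3 new zones (Z6, Z4, Z14).
Pick 3: P1 covers 1 new zones (Z7).
Pick 4: P6 covers 1 new zones (Z3).
Greedy uses 4 sensor positions.

4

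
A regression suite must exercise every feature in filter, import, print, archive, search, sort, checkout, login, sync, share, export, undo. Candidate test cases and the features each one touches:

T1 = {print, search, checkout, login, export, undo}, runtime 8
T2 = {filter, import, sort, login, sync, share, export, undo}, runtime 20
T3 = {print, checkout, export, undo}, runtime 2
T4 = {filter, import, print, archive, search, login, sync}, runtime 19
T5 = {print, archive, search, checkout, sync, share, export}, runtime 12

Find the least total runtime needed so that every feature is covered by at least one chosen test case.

32

T2, T5 cover every feature at runtime 20 + 12 = 32.
Any cover uses at least 2 test cases; among all covering selections none totals below 32.
Greedy by coverage-per-runtime would pick T3, T5, T2 for 34 — worse than the optimum 32.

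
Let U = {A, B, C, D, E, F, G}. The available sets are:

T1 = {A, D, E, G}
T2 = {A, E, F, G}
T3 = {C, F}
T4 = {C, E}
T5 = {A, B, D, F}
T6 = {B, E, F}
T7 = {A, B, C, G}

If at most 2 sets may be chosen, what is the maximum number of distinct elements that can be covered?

Choosing T1, T3 covers {A, C, D, E, F, G} — 6 elements.
No choice of 2 sets does better; here B is left uncovered.

6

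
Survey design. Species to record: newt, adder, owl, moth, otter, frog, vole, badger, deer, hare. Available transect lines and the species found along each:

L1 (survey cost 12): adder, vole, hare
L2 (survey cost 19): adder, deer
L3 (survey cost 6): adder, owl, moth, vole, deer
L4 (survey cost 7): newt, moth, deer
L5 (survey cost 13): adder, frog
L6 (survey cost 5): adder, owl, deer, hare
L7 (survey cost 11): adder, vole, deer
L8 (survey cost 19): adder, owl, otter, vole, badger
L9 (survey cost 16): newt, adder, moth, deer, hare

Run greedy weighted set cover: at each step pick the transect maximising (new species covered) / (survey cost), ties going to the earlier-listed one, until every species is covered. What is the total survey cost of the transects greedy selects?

Pick 1: L3 adds 5 new (adder, owl, moth, vole, deer) at survey cost 6 (ratio 5/6).
Pick 2: L6 adds 1 new (hare) at survey cost 5 (ratio 1/5).
Pick 3: L4 adds 1 new (newt) at survey cost 7 (ratio 1/7).
Pick 4: L8 adds 2 new (otter, badger) at survey cost 19 (ratio 2/19).
Pick 5: L5 adds 1 new (frog) at survey cost 13 (ratio 1/13).
Greedy total survey cost: 6 + 5 + 7 + 19 + 13 = 50. (The true optimum is 44, so greedy overshoots here.)

50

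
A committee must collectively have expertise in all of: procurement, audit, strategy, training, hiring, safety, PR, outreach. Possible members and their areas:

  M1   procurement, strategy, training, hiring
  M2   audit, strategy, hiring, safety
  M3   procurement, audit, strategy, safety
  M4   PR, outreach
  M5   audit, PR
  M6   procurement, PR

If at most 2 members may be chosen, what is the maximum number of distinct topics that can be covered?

6

Choosing M1, M2 covers {procurement, audit, strategy, training, hiring, safety} — 6 topics.
No choice of 2 members does better; here PR, outreach are left uncovered.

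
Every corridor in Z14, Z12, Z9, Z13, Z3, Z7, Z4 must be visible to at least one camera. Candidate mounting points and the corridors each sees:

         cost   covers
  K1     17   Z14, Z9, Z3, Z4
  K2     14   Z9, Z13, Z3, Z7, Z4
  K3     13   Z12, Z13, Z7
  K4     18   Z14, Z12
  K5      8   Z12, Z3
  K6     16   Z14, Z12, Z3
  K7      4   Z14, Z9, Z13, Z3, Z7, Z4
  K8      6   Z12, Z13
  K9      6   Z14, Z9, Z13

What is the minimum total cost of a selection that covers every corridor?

K7, K8 cover every corridor at cost 4 + 6 = 10.
Any cover uses at least 2 camera mounts; among all covering selections none totals below 10.

10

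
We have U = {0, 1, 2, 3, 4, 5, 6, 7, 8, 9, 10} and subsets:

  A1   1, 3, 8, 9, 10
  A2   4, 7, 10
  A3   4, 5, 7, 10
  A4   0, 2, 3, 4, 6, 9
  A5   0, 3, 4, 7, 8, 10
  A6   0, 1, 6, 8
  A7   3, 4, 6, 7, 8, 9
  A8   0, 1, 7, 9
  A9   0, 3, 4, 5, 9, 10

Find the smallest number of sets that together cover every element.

A1, A3, A4 together cover {0, 1, 2, 3, 4, 5, 6, 7, 8, 9, 10} — every element.
No 2 of the 9 sets cover everything (all 36 pairs fall short), so 3 is minimum.

3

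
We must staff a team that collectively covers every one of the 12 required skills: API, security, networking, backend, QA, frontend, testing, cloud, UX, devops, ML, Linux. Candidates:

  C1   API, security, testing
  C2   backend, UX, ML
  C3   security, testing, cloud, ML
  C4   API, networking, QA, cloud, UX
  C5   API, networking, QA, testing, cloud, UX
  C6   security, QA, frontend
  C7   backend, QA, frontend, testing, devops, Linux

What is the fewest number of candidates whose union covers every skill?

3

C3, C4, C7 together cover {API, security, networking, backend, QA, frontend, testing, cloud, UX, devops, ML, Linux} — every skill.
No 2 of the 7 candidates cover everything (all 21 pairs fall short), so 3 is minimum.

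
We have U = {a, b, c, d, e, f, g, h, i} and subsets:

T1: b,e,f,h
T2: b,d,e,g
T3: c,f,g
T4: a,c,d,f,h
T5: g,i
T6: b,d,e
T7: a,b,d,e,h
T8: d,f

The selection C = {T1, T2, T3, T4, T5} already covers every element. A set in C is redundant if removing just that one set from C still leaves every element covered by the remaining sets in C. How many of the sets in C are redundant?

Drop T1: the rest still cover every element — redundant.
Drop T2: the rest still cover every element — redundant.
Drop T3: the rest still cover every element — redundant.
Drop T4: a uncovered — not redundant.
Drop T5: i uncovered — not redundant.
3 redundant: T1, T2, T3.

3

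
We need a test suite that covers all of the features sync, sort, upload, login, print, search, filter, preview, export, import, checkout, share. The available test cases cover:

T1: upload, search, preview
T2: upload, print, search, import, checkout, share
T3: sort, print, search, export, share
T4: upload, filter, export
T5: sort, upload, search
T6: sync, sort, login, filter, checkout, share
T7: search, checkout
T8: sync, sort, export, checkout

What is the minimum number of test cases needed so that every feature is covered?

T1, T2, T3, T6 together cover {sync, sort, upload, login, print, search, filter, preview, export, import, checkout, share} — every feature.
No 3 of the 8 test cases cover everything (all 56 triples fall short), so 4 is minimum.

4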